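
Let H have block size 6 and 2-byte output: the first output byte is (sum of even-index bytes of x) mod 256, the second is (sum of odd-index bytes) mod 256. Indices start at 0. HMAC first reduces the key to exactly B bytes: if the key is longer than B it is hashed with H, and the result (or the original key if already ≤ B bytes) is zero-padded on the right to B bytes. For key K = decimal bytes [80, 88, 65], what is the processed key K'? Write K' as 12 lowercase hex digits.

Key decimal bytes [80, 88, 65] = 50 58 41 is 3 bytes ≤ B = 6; zero-pad to 6 bytes: K' = 50 58 41 00 00 00.

505841000000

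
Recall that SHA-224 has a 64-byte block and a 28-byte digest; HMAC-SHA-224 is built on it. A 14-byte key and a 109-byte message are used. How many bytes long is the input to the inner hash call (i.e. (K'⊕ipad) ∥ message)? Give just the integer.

173

Key is 14 ≤ 64 bytes, zero-padded: |K'| = 64.
Inner input = (K'⊕ipad) ∥ m → 64 + 109 = 173 bytes.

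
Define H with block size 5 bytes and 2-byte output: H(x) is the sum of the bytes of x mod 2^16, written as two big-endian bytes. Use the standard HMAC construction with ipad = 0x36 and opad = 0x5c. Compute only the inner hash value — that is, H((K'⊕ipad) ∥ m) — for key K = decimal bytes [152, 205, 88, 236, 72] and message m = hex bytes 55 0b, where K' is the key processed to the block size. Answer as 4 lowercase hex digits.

03cf

Key decimal bytes [152, 205, 88, 236, 72] = 98 cd 58 ec 48 is exactly B = 5 bytes: K' = 98 cd 58 ec 48.
K' ⊕ ipad = ae fb 6e da 7e.
Inner input = ae fb 6e da 7e ∥ 55 0b.
Inner hash: sum = 174+251+110+218+126+85+11 = 975 → 03 cf.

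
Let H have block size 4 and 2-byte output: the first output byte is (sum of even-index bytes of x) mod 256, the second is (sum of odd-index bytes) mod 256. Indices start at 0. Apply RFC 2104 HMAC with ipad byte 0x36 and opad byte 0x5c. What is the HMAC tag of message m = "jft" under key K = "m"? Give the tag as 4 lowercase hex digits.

fc8a

Key "m" = 6d is 1 byte ≤ B = 4; zero-pad to 4 bytes: K' = 6d 00 00 00.
K' ⊕ ipad = 5b 36 36 36.  K' ⊕ opad = 31 5c 5c 5c.
Inner input = (K'⊕ipad) ∥ m = 5b 36 36 36 ∥ 6a 66 74.
Inner hash: even-index sum = 367 mod 256 = 111; odd-index sum = 210 mod 256 = 210 → 6f d2.
Outer input = (K'⊕opad) ∥ inner = 31 5c 5c 5c ∥ 6f d2.
Outer hash (tag): even-index sum = 252 mod 256 = 252; odd-index sum = 394 mod 256 = 138 → fc 8a.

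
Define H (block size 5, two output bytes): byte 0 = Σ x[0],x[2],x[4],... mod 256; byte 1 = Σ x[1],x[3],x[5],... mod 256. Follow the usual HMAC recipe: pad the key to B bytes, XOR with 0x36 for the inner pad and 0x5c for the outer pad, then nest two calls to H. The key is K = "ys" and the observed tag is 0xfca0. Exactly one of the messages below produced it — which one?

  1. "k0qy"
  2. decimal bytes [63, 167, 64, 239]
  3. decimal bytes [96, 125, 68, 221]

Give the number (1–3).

3

Key "ys" = 79 73 is 2 bytes ≤ B = 5; zero-pad to 5 bytes: K' = 79 73 00 00 00.
K' ⊕ ipad = 4f 45 36 36 36; K' ⊕ opad = 25 2f 5c 5c 5c.
m1: inner = H(4f 45 36 36 36 6b 30 71 79) = 64 57; tag = H(25 2f 5c 5c 5c 64 57) = 34ef
m2: inner = H(4f 45 36 36 36 3f a7 40 ef) = 51 fa; tag = H(25 2f 5c 5c 5c 51 fa) = d7dc
m3: inner = H(4f 45 36 36 36 60 7d 44 dd) = 15 1f; tag = H(25 2f 5c 5c 5c 15 1f) = fca0 ← matches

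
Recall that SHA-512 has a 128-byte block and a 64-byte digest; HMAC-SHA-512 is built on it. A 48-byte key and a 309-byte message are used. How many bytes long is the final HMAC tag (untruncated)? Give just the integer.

The tag is one SHA-512 digest: 64 bytes.

64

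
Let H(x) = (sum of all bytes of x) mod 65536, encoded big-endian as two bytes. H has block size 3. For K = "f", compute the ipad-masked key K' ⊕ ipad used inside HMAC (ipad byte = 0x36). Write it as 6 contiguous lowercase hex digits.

503636

Key "f" = 66 is 1 byte ≤ B = 3; zero-pad to 3 bytes: K' = 66 00 00.
XOR each byte with 0x36: 66⊕36=50, 00⊕36=36, 00⊕36=36.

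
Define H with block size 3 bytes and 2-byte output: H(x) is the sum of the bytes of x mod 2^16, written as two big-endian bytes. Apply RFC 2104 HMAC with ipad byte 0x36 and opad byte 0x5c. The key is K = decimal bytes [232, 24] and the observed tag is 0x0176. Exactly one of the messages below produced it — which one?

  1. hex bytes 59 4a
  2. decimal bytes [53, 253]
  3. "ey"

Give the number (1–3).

3

Key decimal bytes [232, 24] = e8 18 is 2 bytes ≤ B = 3; zero-pad to 3 bytes: K' = e8 18 00.
K' ⊕ ipad = de 2e 36; K' ⊕ opad = b4 44 5c.
m1: inner = H(de 2e 36 59 4a) = 01 e5; tag = H(b4 44 5c 01 e5) = 023a
m2: inner = H(de 2e 36 35 fd) = 02 74; tag = H(b4 44 5c 02 74) = 01ca
m3: inner = H(de 2e 36 65 79) = 02 20; tag = H(b4 44 5c 02 20) = 0176 ← matches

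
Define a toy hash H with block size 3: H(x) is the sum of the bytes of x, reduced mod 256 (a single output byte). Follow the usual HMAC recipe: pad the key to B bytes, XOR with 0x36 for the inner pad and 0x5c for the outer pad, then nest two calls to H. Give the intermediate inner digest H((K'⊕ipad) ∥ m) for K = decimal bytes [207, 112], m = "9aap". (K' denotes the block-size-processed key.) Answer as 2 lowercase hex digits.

e0

Key decimal bytes [207, 112] = cf 70 is 2 bytes ≤ B = 3; zero-pad to 3 bytes: K' = cf 70 00.
K' ⊕ ipad = f9 46 36.
Inner input = f9 46 36 ∥ 39 61 61 70.
Inner hash: sum = 249+70+54+57+97+97+112 = 736; mod 256 = 224 → e0.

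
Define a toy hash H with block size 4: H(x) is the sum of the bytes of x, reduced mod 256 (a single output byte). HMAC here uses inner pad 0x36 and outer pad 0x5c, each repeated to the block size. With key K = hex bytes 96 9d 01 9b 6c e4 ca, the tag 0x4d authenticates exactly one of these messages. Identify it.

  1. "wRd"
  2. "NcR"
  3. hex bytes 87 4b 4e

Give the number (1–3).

Key hex bytes 96 9d 01 9b 6c e4 ca is 7 bytes > B = 4, so hash it first: H(key) = e9, then zero-pad to 4 bytes: K' = e9 00 00 00.
K' ⊕ ipad = df 36 36 36; K' ⊕ opad = b5 5c 5c 5c.
m1: inner = H(df 36 36 36 77 52 64) = ae; tag = H(b5 5c 5c 5c ae) = 77
m2: inner = H(df 36 36 36 4e 63 52) = 84; tag = H(b5 5c 5c 5c 84) = 4d ← matches
m3: inner = H(df 36 36 36 87 4b 4e) = a1; tag = H(b5 5c 5c 5c a1) = 6a

2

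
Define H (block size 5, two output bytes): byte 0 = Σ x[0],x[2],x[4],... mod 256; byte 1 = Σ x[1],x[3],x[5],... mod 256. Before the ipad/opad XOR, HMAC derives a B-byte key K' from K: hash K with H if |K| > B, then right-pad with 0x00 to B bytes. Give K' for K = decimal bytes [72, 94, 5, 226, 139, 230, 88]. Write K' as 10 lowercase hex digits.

3026000000

|K| = 7 > B = 5, so first hash the key.
H(K): even-index sum = 304 mod 256 = 48; odd-index sum = 550 mod 256 = 38 → 30 26.
Zero-pad H(K) = 30 26 to 5 bytes: K' = 30 26 00 00 00.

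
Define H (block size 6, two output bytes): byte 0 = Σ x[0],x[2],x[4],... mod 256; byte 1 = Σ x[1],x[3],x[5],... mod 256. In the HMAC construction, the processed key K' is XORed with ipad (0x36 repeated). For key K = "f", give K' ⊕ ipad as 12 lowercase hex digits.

Key "f" = 66 is 1 byte ≤ B = 6; zero-pad to 6 bytes: K' = 66 00 00 00 00 00.
XOR each byte with 0x36: 66⊕36=50, 00⊕36=36, 00⊕36=36, 00⊕36=36, 00⊕36=36, 00⊕36=36.

503636363636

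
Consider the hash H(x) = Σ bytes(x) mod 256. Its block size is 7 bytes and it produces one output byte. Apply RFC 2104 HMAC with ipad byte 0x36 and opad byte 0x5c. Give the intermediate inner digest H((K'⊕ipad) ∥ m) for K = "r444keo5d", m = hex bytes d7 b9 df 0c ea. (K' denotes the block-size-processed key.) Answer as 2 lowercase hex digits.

79

Key "r444keo5d" = 72 34 34 34 6b 65 6f 35 64 is 9 bytes > B = 7, so hash it first: H(key) = e6, then zero-pad to 7 bytes: K' = e6 00 00 00 00 00 00.
K' ⊕ ipad = d0 36 36 36 36 36 36.
Inner input = d0 36 36 36 36 36 36 ∥ d7 b9 df 0c ea.
Inner hash: sum = 208+54+54+54+54+54+54+215+185+223+12+234 = 1401; mod 256 = 121 → 79.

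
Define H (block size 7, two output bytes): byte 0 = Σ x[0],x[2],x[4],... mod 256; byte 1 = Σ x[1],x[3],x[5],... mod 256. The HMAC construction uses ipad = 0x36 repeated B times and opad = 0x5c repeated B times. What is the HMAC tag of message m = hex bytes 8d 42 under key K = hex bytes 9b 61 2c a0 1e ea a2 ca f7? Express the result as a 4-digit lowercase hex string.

b2cd

Key hex bytes 9b 61 2c a0 1e ea a2 ca f7 is 9 bytes > B = 7, so hash it first: H(key) = 7e b5, then zero-pad to 7 bytes: K' = 7e b5 00 00 00 00 00.
K' ⊕ ipad = 48 83 36 36 36 36 36.  K' ⊕ opad = 22 e9 5c 5c 5c 5c 5c.
Inner input = (K'⊕ipad) ∥ m = 48 83 36 36 36 36 36 ∥ 8d 42.
Inner hash: even-index sum = 300 mod 256 = 44; odd-index sum = 380 mod 256 = 124 → 2c 7c.
Outer input = (K'⊕opad) ∥ inner = 22 e9 5c 5c 5c 5c 5c ∥ 2c 7c.
Outer hash (tag): even-index sum = 434 mod 256 = 178; odd-index sum = 461 mod 256 = 205 → b2 cd.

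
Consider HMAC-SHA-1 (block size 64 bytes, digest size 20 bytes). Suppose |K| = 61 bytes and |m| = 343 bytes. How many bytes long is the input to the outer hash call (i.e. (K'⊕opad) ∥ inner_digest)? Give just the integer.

Key is 61 ≤ 64 bytes, zero-padded: |K'| = 64.
Outer input = (K'⊕opad) ∥ H(inner) → 64 + 20 = 84 bytes.

84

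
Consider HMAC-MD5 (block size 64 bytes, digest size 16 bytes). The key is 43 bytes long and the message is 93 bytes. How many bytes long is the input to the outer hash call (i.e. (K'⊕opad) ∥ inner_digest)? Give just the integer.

Key is 43 ≤ 64 bytes, zero-padded: |K'| = 64.
Outer input = (K'⊕opad) ∥ H(inner) → 64 + 16 = 80 bytes.

80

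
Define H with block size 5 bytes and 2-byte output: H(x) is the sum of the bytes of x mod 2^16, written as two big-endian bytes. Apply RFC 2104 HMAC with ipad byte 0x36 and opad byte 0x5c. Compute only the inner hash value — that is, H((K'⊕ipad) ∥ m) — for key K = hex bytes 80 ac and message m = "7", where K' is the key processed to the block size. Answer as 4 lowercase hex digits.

Key hex bytes 80 ac is 2 bytes ≤ B = 5; zero-pad to 5 bytes: K' = 80 ac 00 00 00.
K' ⊕ ipad = b6 9a 36 36 36.
Inner input = b6 9a 36 36 36 ∥ 37.
Inner hash: sum = 182+154+54+54+54+55 = 553 → 02 29.

0229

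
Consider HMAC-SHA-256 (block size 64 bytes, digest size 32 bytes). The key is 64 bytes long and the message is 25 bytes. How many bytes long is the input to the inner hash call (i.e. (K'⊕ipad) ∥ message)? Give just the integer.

Key is 64 ≤ 64 bytes, zero-padded: |K'| = 64.
Inner input = (K'⊕ipad) ∥ m → 64 + 25 = 89 bytes.

89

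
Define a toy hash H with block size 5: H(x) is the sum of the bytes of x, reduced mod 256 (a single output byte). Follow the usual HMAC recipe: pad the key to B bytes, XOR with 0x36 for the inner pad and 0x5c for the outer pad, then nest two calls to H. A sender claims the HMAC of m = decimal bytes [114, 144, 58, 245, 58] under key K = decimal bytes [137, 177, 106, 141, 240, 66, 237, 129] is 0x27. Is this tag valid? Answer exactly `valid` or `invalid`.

valid

Key decimal bytes [137, 177, 106, 141, 240, 66, 237, 129] = 89 b1 6a 8d f0 42 ed 81 is 8 bytes > B = 5, so hash it first: H(key) = d1, then zero-pad to 5 bytes: K' = d1 00 00 00 00.
K' ⊕ ipad = e7 36 36 36 36; K' ⊕ opad = 8d 5c 5c 5c 5c.
Inner hash: sum = 231+54+54+54+54+114+144+58+245+58 = 1066; mod 256 = 42 → 2a.
Outer hash (recomputed tag): sum = 141+92+92+92+92+42 = 551; mod 256 = 39 → 27.
Recomputed tag = 27; claimed = 27 → match.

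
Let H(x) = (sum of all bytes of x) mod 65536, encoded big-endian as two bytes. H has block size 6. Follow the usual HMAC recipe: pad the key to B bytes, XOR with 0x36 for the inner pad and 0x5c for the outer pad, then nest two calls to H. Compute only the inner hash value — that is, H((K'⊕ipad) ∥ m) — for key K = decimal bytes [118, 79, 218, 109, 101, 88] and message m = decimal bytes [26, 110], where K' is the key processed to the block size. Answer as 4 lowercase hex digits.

0349

Key decimal bytes [118, 79, 218, 109, 101, 88] = 76 4f da 6d 65 58 is exactly B = 6 bytes: K' = 76 4f da 6d 65 58.
K' ⊕ ipad = 40 79 ec 5b 53 6e.
Inner input = 40 79 ec 5b 53 6e ∥ 1a 6e.
Inner hash: sum = 64+121+236+91+83+110+26+110 = 841 → 03 49.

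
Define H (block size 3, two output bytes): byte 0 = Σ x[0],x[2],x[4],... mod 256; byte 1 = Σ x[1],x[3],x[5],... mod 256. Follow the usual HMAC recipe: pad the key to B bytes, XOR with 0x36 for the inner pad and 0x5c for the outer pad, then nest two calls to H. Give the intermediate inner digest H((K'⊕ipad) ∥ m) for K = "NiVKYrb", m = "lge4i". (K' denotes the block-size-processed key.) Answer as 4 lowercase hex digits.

3a4a

Key "NiVKYrb" = 4e 69 56 4b 59 72 62 is 7 bytes > B = 3, so hash it first: H(key) = 5f 26, then zero-pad to 3 bytes: K' = 5f 26 00.
K' ⊕ ipad = 69 10 36.
Inner input = 69 10 36 ∥ 6c 67 65 34 69.
Inner hash: even-index sum = 314 mod 256 = 58; odd-index sum = 330 mod 256 = 74 → 3a 4a.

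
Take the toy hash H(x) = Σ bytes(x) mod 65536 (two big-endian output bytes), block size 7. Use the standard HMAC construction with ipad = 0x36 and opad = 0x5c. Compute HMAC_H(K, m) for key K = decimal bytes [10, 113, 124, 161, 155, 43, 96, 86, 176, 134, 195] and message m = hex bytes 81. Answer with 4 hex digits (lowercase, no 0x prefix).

0374

Key decimal bytes [10, 113, 124, 161, 155, 43, 96, 86, 176, 134, 195] = 0a 71 7c a1 9b 2b 60 56 b0 86 c3 is 11 bytes > B = 7, so hash it first: H(key) = 05 0d, then zero-pad to 7 bytes: K' = 05 0d 00 00 00 00 00.
K' ⊕ ipad = 33 3b 36 36 36 36 36.  K' ⊕ opad = 59 51 5c 5c 5c 5c 5c.
Inner input = (K'⊕ipad) ∥ m = 33 3b 36 36 36 36 36 ∥ 81.
Inner hash: sum = 51+59+54+54+54+54+54+129 = 509 → 01 fd.
Outer input = (K'⊕opad) ∥ inner = 59 51 5c 5c 5c 5c 5c ∥ 01 fd.
Outer hash (tag): sum = 89+81+92+92+92+92+92+1+253 = 884 → 03 74.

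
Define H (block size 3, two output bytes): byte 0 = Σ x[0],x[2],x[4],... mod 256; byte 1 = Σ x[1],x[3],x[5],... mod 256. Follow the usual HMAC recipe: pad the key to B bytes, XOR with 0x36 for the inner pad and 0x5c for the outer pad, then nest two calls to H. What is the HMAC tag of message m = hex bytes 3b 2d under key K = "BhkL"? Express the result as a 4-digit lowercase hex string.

Key "BhkL" = 42 68 6b 4c is 4 bytes > B = 3, so hash it first: H(key) = ad b4, then zero-pad to 3 bytes: K' = ad b4 00.
K' ⊕ ipad = 9b 82 36.  K' ⊕ opad = f1 e8 5c.
Inner input = (K'⊕ipad) ∥ m = 9b 82 36 ∥ 3b 2d.
Inner hash: even-index sum = 254 mod 256 = 254; odd-index sum = 189 mod 256 = 189 → fe bd.
Outer input = (K'⊕opad) ∥ inner = f1 e8 5c ∥ fe bd.
Outer hash (tag): even-index sum = 522 mod 256 = 10; odd-index sum = 486 mod 256 = 230 → 0a e6.

0ae6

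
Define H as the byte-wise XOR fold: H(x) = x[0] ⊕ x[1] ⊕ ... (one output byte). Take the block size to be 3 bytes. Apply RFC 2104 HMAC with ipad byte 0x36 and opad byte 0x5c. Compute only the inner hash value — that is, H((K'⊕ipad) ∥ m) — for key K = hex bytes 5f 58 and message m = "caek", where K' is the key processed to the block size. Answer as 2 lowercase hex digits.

Key hex bytes 5f 58 is 2 bytes ≤ B = 3; zero-pad to 3 bytes: K' = 5f 58 00.
K' ⊕ ipad = 69 6e 36.
Inner input = 69 6e 36 ∥ 63 61 65 6b.
Inner hash: XOR 69⊕6e⊕36⊕63⊕61⊕65⊕6b = 3d.

3d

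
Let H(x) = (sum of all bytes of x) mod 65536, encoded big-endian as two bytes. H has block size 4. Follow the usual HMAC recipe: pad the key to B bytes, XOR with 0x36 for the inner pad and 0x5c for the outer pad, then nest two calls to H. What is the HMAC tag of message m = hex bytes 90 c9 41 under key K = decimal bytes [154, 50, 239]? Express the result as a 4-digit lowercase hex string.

029f

Key decimal bytes [154, 50, 239] = 9a 32 ef is 3 bytes ≤ B = 4; zero-pad to 4 bytes: K' = 9a 32 ef 00.
K' ⊕ ipad = ac 04 d9 36.  K' ⊕ opad = c6 6e b3 5c.
Inner input = (K'⊕ipad) ∥ m = ac 04 d9 36 ∥ 90 c9 41.
Inner hash: sum = 172+4+217+54+144+201+65 = 857 → 03 59.
Outer input = (K'⊕opad) ∥ inner = c6 6e b3 5c ∥ 03 59.
Outer hash (tag): sum = 198+110+179+92+3+89 = 671 → 02 9f.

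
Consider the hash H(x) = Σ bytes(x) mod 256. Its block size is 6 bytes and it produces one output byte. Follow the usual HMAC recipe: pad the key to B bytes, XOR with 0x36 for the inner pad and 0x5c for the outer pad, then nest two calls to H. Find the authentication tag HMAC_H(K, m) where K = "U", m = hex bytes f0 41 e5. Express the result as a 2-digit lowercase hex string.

5c

Key "U" = 55 is 1 byte ≤ B = 6; zero-pad to 6 bytes: K' = 55 00 00 00 00 00.
K' ⊕ ipad = 63 36 36 36 36 36.  K' ⊕ opad = 09 5c 5c 5c 5c 5c.
Inner input = (K'⊕ipad) ∥ m = 63 36 36 36 36 36 ∥ f0 41 e5.
Inner hash: sum = 99+54+54+54+54+54+240+65+229 = 903; mod 256 = 135 → 87.
Outer input = (K'⊕opad) ∥ inner = 09 5c 5c 5c 5c 5c ∥ 87.
Outer hash (tag): sum = 9+92+92+92+92+92+135 = 604; mod 256 = 92 → 5c.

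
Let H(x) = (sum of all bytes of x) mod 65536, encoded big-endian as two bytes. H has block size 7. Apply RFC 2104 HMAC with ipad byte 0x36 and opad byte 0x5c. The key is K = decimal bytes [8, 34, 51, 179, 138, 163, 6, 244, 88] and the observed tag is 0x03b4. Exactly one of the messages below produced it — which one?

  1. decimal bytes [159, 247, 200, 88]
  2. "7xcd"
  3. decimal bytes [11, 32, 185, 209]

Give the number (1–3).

1

Key decimal bytes [8, 34, 51, 179, 138, 163, 6, 244, 88] = 08 22 33 b3 8a a3 06 f4 58 is 9 bytes > B = 7, so hash it first: H(key) = 03 8f, then zero-pad to 7 bytes: K' = 03 8f 00 00 00 00 00.
K' ⊕ ipad = 35 b9 36 36 36 36 36; K' ⊕ opad = 5f d3 5c 5c 5c 5c 5c.
m1: inner = H(35 b9 36 36 36 36 36 9f f7 c8 58) = 04 b2; tag = H(5f d3 5c 5c 5c 5c 5c 04 b2) = 03b4 ← matches
m2: inner = H(35 b9 36 36 36 36 36 37 78 63 64) = 03 72; tag = H(5f d3 5c 5c 5c 5c 5c 03 72) = 0373
m3: inner = H(35 b9 36 36 36 36 36 0b 20 b9 d1) = 03 b1; tag = H(5f d3 5c 5c 5c 5c 5c 03 b1) = 03b2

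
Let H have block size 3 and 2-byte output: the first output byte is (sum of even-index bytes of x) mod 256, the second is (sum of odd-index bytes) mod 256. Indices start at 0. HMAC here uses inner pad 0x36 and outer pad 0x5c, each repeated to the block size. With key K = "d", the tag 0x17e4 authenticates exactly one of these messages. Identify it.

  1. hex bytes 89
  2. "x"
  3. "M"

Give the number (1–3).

Key "d" = 64 is 1 byte ≤ B = 3; zero-pad to 3 bytes: K' = 64 00 00.
K' ⊕ ipad = 52 36 36; K' ⊕ opad = 38 5c 5c.
m1: inner = H(52 36 36 89) = 88 bf; tag = H(38 5c 5c 88 bf) = 53e4
m2: inner = H(52 36 36 78) = 88 ae; tag = H(38 5c 5c 88 ae) = 42e4
m3: inner = H(52 36 36 4d) = 88 83; tag = H(38 5c 5c 88 83) = 17e4 ← matches

3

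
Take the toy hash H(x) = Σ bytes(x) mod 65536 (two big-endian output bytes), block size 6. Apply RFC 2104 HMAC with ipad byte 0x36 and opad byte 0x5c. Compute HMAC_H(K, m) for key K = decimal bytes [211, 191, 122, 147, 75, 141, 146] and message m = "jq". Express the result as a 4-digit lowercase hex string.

0243

Key decimal bytes [211, 191, 122, 147, 75, 141, 146] = d3 bf 7a 93 4b 8d 92 is 7 bytes > B = 6, so hash it first: H(key) = 04 09, then zero-pad to 6 bytes: K' = 04 09 00 00 00 00.
K' ⊕ ipad = 32 3f 36 36 36 36.  K' ⊕ opad = 58 55 5c 5c 5c 5c.
Inner input = (K'⊕ipad) ∥ m = 32 3f 36 36 36 36 ∥ 6a 71.
Inner hash: sum = 50+63+54+54+54+54+106+113 = 548 → 02 24.
Outer input = (K'⊕opad) ∥ inner = 58 55 5c 5c 5c 5c ∥ 02 24.
Outer hash (tag): sum = 88+85+92+92+92+92+2+36 = 579 → 02 43.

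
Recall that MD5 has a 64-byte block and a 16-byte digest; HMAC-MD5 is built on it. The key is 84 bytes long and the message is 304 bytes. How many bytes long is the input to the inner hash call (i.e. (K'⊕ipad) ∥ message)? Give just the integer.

368

Key is 84 > 64 bytes, so it is hashed to 16 bytes then zero-padded to 64: |K'| = 64.
Inner input = (K'⊕ipad) ∥ m → 64 + 304 = 368 bytes.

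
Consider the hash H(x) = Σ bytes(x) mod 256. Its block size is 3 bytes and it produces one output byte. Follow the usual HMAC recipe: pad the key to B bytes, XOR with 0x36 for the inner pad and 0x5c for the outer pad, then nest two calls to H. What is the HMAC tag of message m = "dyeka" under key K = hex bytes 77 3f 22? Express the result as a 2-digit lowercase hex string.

Key hex bytes 77 3f 22 is exactly B = 3 bytes: K' = 77 3f 22.
K' ⊕ ipad = 41 09 14.  K' ⊕ opad = 2b 63 7e.
Inner input = (K'⊕ipad) ∥ m = 41 09 14 ∥ 64 79 65 6b 61.
Inner hash: sum = 65+9+20+100+121+101+107+97 = 620; mod 256 = 108 → 6c.
Outer input = (K'⊕opad) ∥ inner = 2b 63 7e ∥ 6c.
Outer hash (tag): sum = 43+99+126+108 = 376; mod 256 = 120 → 78.

78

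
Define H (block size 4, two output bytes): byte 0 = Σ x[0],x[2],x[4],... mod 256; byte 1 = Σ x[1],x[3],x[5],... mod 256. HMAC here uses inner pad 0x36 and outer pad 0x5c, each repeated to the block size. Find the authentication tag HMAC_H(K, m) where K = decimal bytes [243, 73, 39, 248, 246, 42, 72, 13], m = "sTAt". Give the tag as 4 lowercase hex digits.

Key decimal bytes [243, 73, 39, 248, 246, 42, 72, 13] = f3 49 27 f8 f6 2a 48 0d is 8 bytes > B = 4, so hash it first: H(key) = 58 78, then zero-pad to 4 bytes: K' = 58 78 00 00.
K' ⊕ ipad = 6e 4e 36 36.  K' ⊕ opad = 04 24 5c 5c.
Inner input = (K'⊕ipad) ∥ m = 6e 4e 36 36 ∥ 73 54 41 74.
Inner hash: even-index sum = 344 mod 256 = 88; odd-index sum = 332 mod 256 = 76 → 58 4c.
Outer input = (K'⊕opad) ∥ inner = 04 24 5c 5c ∥ 58 4c.
Outer hash (tag): even-index sum = 184 mod 256 = 184; odd-index sum = 204 mod 256 = 204 → b8 cc.

b8cc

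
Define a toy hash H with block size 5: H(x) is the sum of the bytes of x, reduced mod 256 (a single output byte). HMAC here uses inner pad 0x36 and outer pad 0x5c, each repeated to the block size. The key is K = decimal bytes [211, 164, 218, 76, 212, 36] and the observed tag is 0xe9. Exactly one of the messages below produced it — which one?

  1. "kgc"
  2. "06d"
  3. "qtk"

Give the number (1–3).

1

Key decimal bytes [211, 164, 218, 76, 212, 36] = d3 a4 da 4c d4 24 is 6 bytes > B = 5, so hash it first: H(key) = 95, then zero-pad to 5 bytes: K' = 95 00 00 00 00.
K' ⊕ ipad = a3 36 36 36 36; K' ⊕ opad = c9 5c 5c 5c 5c.
m1: inner = H(a3 36 36 36 36 6b 67 63) = b0; tag = H(c9 5c 5c 5c 5c b0) = e9 ← matches
m2: inner = H(a3 36 36 36 36 30 36 64) = 45; tag = H(c9 5c 5c 5c 5c 45) = 7e
m3: inner = H(a3 36 36 36 36 71 74 6b) = cb; tag = H(c9 5c 5c 5c 5c cb) = 04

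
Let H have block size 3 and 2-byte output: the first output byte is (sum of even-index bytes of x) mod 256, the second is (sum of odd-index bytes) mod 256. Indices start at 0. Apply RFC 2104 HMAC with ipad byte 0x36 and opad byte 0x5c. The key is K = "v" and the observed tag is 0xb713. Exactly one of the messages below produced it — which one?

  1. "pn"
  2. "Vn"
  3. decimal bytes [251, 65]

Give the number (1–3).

Key "v" = 76 is 1 byte ≤ B = 3; zero-pad to 3 bytes: K' = 76 00 00.
K' ⊕ ipad = 40 36 36; K' ⊕ opad = 2a 5c 5c.
m1: inner = H(40 36 36 70 6e) = e4 a6; tag = H(2a 5c 5c e4 a6) = 2c40
m2: inner = H(40 36 36 56 6e) = e4 8c; tag = H(2a 5c 5c e4 8c) = 1240
m3: inner = H(40 36 36 fb 41) = b7 31; tag = H(2a 5c 5c b7 31) = b713 ← matches

3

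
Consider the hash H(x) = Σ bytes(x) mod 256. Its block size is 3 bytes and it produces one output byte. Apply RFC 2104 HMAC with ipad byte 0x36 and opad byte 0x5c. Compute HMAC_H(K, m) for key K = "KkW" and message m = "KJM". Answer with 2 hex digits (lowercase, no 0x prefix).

76

Key "KkW" = 4b 6b 57 is exactly B = 3 bytes: K' = 4b 6b 57.
K' ⊕ ipad = 7d 5d 61.  K' ⊕ opad = 17 37 0b.
Inner input = (K'⊕ipad) ∥ m = 7d 5d 61 ∥ 4b 4a 4d.
Inner hash: sum = 125+93+97+75+74+77 = 541; mod 256 = 29 → 1d.
Outer input = (K'⊕opad) ∥ inner = 17 37 0b ∥ 1d.
Outer hash (tag): sum = 23+55+11+29 = 118 → 76.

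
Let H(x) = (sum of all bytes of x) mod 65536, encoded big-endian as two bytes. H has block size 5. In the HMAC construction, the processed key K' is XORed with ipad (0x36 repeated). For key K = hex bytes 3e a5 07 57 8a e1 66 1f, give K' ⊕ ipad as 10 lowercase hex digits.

3507363636

Key hex bytes 3e a5 07 57 8a e1 66 1f is 8 bytes > B = 5, so hash it first: H(key) = 03 31, then zero-pad to 5 bytes: K' = 03 31 00 00 00.
XOR each byte with 0x36: 03⊕36=35, 31⊕36=07, 00⊕36=36, 00⊕36=36, 00⊕36=36.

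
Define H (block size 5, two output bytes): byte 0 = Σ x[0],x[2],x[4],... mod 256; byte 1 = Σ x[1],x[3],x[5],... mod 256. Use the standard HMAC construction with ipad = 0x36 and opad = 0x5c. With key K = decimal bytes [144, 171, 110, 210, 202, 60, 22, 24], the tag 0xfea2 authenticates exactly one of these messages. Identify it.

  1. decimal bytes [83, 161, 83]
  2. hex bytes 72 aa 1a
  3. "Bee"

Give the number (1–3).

3

Key decimal bytes [144, 171, 110, 210, 202, 60, 22, 24] = 90 ab 6e d2 ca 3c 16 18 is 8 bytes > B = 5, so hash it first: H(key) = de d1, then zero-pad to 5 bytes: K' = de d1 00 00 00.
K' ⊕ ipad = e8 e7 36 36 36; K' ⊕ opad = 82 8d 5c 5c 5c.
m1: inner = H(e8 e7 36 36 36 53 a1 53) = f5 c3; tag = H(82 8d 5c 5c 5c f5 c3) = fdde
m2: inner = H(e8 e7 36 36 36 72 aa 1a) = fe a9; tag = H(82 8d 5c 5c 5c fe a9) = e3e7
m3: inner = H(e8 e7 36 36 36 42 65 65) = b9 c4; tag = H(82 8d 5c 5c 5c b9 c4) = fea2 ← matches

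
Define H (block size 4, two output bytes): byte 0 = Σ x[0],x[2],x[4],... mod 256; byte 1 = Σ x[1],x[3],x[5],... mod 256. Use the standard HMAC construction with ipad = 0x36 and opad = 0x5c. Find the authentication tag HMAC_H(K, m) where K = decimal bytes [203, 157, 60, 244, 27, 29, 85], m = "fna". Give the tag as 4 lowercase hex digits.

c58a

Key decimal bytes [203, 157, 60, 244, 27, 29, 85] = cb 9d 3c f4 1b 1d 55 is 7 bytes > B = 4, so hash it first: H(key) = 77 ae, then zero-pad to 4 bytes: K' = 77 ae 00 00.
K' ⊕ ipad = 41 98 36 36.  K' ⊕ opad = 2b f2 5c 5c.
Inner input = (K'⊕ipad) ∥ m = 41 98 36 36 ∥ 66 6e 61.
Inner hash: even-index sum = 318 mod 256 = 62; odd-index sum = 316 mod 256 = 60 → 3e 3c.
Outer input = (K'⊕opad) ∥ inner = 2b f2 5c 5c ∥ 3e 3c.
Outer hash (tag): even-index sum = 197 mod 256 = 197; odd-index sum = 394 mod 256 = 138 → c5 8a.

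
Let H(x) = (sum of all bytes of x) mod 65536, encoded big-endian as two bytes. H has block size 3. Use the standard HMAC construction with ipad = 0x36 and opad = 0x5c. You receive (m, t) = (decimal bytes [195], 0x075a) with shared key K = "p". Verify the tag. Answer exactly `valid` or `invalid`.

invalid

Key "p" = 70 is 1 byte ≤ B = 3; zero-pad to 3 bytes: K' = 70 00 00.
K' ⊕ ipad = 46 36 36; K' ⊕ opad = 2c 5c 5c.
Inner hash: sum = 70+54+54+195 = 373 → 01 75.
Outer hash (recomputed tag): sum = 44+92+92+1+117 = 346 → 01 5a.
Recomputed tag = 015a; claimed = 075a → mismatch.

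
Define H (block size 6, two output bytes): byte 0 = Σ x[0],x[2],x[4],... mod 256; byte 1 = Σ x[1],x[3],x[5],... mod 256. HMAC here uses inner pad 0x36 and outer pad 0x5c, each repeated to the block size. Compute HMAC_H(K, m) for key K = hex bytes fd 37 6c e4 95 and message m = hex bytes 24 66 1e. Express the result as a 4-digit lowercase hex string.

a4ee

Key hex bytes fd 37 6c e4 95 is 5 bytes ≤ B = 6; zero-pad to 6 bytes: K' = fd 37 6c e4 95 00.
K' ⊕ ipad = cb 01 5a d2 a3 36.  K' ⊕ opad = a1 6b 30 b8 c9 5c.
Inner input = (K'⊕ipad) ∥ m = cb 01 5a d2 a3 36 ∥ 24 66 1e.
Inner hash: even-index sum = 522 mod 256 = 10; odd-index sum = 367 mod 256 = 111 → 0a 6f.
Outer input = (K'⊕opad) ∥ inner = a1 6b 30 b8 c9 5c ∥ 0a 6f.
Outer hash (tag): even-index sum = 420 mod 256 = 164; odd-index sum = 494 mod 256 = 238 → a4 ee.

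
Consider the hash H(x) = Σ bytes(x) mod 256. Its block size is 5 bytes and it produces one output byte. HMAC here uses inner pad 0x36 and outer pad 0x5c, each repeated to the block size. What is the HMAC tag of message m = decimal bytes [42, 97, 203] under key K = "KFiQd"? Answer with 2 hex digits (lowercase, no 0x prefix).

06

Key "KFiQd" = 4b 46 69 51 64 is exactly B = 5 bytes: K' = 4b 46 69 51 64.
K' ⊕ ipad = 7d 70 5f 67 52.  K' ⊕ opad = 17 1a 35 0d 38.
Inner input = (K'⊕ipad) ∥ m = 7d 70 5f 67 52 ∥ 2a 61 cb.
Inner hash: sum = 125+112+95+103+82+42+97+203 = 859; mod 256 = 91 → 5b.
Outer input = (K'⊕opad) ∥ inner = 17 1a 35 0d 38 ∥ 5b.
Outer hash (tag): sum = 23+26+53+13+56+91 = 262; mod 256 = 6 → 06.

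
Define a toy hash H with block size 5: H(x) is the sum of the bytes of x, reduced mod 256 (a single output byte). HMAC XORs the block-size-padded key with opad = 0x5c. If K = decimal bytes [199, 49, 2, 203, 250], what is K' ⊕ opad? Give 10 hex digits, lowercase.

Key decimal bytes [199, 49, 2, 203, 250] = c7 31 02 cb fa is exactly B = 5 bytes: K' = c7 31 02 cb fa.
XOR each byte with 0x5c: c7⊕5c=9b, 31⊕5c=6d, 02⊕5c=5e, cb⊕5c=97, fa⊕5c=a6.

9b6d5e97a6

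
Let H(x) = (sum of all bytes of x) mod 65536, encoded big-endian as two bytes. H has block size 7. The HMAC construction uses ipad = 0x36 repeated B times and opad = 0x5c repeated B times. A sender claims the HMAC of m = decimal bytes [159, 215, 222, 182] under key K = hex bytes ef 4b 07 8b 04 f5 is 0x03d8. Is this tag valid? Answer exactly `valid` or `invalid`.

Key hex bytes ef 4b 07 8b 04 f5 is 6 bytes ≤ B = 7; zero-pad to 7 bytes: K' = ef 4b 07 8b 04 f5 00.
K' ⊕ ipad = d9 7d 31 bd 32 c3 36; K' ⊕ opad = b3 17 5b d7 58 a9 5c.
Inner hash: sum = 217+125+49+189+50+195+54+159+215+222+182 = 1657 → 06 79.
Outer hash (recomputed tag): sum = 179+23+91+215+88+169+92+6+121 = 984 → 03 d8.
Recomputed tag = 03d8; claimed = 03d8 → match.

valid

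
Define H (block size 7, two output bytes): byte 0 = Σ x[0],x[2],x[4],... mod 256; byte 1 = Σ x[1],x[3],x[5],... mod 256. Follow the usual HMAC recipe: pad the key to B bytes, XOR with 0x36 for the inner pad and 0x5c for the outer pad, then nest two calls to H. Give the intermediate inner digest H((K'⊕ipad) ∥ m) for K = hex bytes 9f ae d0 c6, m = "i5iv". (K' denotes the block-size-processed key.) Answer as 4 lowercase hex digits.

Key hex bytes 9f ae d0 c6 is 4 bytes ≤ B = 7; zero-pad to 7 bytes: K' = 9f ae d0 c6 00 00 00.
K' ⊕ ipad = a9 98 e6 f0 36 36 36.
Inner input = a9 98 e6 f0 36 36 36 ∥ 69 35 69 76.
Inner hash: even-index sum = 678 mod 256 = 166; odd-index sum = 656 mod 256 = 144 → a6 90.

a690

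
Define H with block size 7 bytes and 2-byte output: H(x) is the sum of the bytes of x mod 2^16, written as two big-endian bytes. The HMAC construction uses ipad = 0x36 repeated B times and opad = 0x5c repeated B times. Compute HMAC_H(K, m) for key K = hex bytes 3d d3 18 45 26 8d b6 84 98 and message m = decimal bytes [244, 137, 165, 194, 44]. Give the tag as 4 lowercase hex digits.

Key hex bytes 3d d3 18 45 26 8d b6 84 98 is 9 bytes > B = 7, so hash it first: H(key) = 03 f2, then zero-pad to 7 bytes: K' = 03 f2 00 00 00 00 00.
K' ⊕ ipad = 35 c4 36 36 36 36 36.  K' ⊕ opad = 5f ae 5c 5c 5c 5c 5c.
Inner input = (K'⊕ipad) ∥ m = 35 c4 36 36 36 36 36 ∥ f4 89 a5 c2 2c.
Inner hash: sum = 53+196+54+54+54+54+54+244+137+165+194+44 = 1303 → 05 17.
Outer input = (K'⊕opad) ∥ inner = 5f ae 5c 5c 5c 5c 5c ∥ 05 17.
Outer hash (tag): sum = 95+174+92+92+92+92+92+5+23 = 757 → 02 f5.

02f5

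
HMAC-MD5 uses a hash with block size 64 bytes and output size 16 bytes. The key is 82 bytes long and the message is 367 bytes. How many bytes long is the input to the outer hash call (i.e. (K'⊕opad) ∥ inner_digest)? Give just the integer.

80

Key is 82 > 64 bytes, so it is hashed to 16 bytes then zero-padded to 64: |K'| = 64.
Outer input = (K'⊕opad) ∥ H(inner) → 64 + 16 = 80 bytes.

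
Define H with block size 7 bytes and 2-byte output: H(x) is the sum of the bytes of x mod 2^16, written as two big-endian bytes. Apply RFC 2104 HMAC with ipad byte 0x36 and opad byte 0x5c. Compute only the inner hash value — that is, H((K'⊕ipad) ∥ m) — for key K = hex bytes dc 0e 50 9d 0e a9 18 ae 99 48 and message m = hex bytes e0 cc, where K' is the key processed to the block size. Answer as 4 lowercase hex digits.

02ef

Key hex bytes dc 0e 50 9d 0e a9 18 ae 99 48 is 10 bytes > B = 7, so hash it first: H(key) = 04 35, then zero-pad to 7 bytes: K' = 04 35 00 00 00 00 00.
K' ⊕ ipad = 32 03 36 36 36 36 36.
Inner input = 32 03 36 36 36 36 36 ∥ e0 cc.
Inner hash: sum = 50+3+54+54+54+54+54+224+204 = 751 → 02 ef.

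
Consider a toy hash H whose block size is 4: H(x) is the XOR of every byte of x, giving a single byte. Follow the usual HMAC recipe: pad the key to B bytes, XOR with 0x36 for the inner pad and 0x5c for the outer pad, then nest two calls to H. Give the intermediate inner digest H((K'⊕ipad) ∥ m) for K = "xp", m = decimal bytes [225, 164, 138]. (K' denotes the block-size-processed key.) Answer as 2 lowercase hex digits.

Key "xp" = 78 70 is 2 bytes ≤ B = 4; zero-pad to 4 bytes: K' = 78 70 00 00.
K' ⊕ ipad = 4e 46 36 36.
Inner input = 4e 46 36 36 ∥ e1 a4 8a.
Inner hash: XOR 4e⊕46⊕36⊕36⊕e1⊕a4⊕8a = c7.

c7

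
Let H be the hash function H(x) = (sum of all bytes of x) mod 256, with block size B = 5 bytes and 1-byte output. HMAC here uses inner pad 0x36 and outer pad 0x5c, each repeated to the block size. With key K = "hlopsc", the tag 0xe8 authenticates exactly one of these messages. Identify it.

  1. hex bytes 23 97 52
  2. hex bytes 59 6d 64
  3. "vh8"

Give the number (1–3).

1

Key "hlopsc" = 68 6c 6f 70 73 63 is 6 bytes > B = 5, so hash it first: H(key) = 89, then zero-pad to 5 bytes: K' = 89 00 00 00 00.
K' ⊕ ipad = bf 36 36 36 36; K' ⊕ opad = d5 5c 5c 5c 5c.
m1: inner = H(bf 36 36 36 36 23 97 52) = a3; tag = H(d5 5c 5c 5c 5c a3) = e8 ← matches
m2: inner = H(bf 36 36 36 36 59 6d 64) = c1; tag = H(d5 5c 5c 5c 5c c1) = 06
m3: inner = H(bf 36 36 36 36 76 68 38) = ad; tag = H(d5 5c 5c 5c 5c ad) = f2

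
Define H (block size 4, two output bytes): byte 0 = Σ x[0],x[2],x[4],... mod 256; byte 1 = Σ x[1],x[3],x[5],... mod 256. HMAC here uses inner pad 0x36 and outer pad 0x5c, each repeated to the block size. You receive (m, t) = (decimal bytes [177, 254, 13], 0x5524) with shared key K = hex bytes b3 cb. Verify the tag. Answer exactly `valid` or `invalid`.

Key hex bytes b3 cb is 2 bytes ≤ B = 4; zero-pad to 4 bytes: K' = b3 cb 00 00.
K' ⊕ ipad = 85 fd 36 36; K' ⊕ opad = ef 97 5c 5c.
Inner hash: even-index sum = 377 mod 256 = 121; odd-index sum = 561 mod 256 = 49 → 79 31.
Outer hash (recomputed tag): even-index sum = 452 mod 256 = 196; odd-index sum = 292 mod 256 = 36 → c4 24.
Recomputed tag = c424; claimed = 5524 → mismatch.

invalid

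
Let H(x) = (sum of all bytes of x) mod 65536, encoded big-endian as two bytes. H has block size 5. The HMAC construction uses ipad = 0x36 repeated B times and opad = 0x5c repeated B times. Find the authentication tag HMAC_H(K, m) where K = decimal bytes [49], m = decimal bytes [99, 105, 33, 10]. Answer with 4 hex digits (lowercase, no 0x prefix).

02b4

Key decimal bytes [49] = 31 is 1 byte ≤ B = 5; zero-pad to 5 bytes: K' = 31 00 00 00 00.
K' ⊕ ipad = 07 36 36 36 36.  K' ⊕ opad = 6d 5c 5c 5c 5c.
Inner input = (K'⊕ipad) ∥ m = 07 36 36 36 36 ∥ 63 69 21 0a.
Inner hash: sum = 7+54+54+54+54+99+105+33+10 = 470 → 01 d6.
Outer input = (K'⊕opad) ∥ inner = 6d 5c 5c 5c 5c ∥ 01 d6.
Outer hash (tag): sum = 109+92+92+92+92+1+214 = 692 → 02 b4.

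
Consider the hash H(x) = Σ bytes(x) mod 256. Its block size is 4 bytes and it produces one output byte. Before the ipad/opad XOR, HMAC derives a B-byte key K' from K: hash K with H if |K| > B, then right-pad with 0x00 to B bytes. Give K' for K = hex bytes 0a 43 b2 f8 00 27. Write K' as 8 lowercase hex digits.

1e000000

|K| = 6 > B = 4, so first hash the key.
H(K): sum = 10+67+178+248+0+39 = 542; mod 256 = 30 → 1e.
Zero-pad H(K) = 1e to 4 bytes: K' = 1e 00 00 00.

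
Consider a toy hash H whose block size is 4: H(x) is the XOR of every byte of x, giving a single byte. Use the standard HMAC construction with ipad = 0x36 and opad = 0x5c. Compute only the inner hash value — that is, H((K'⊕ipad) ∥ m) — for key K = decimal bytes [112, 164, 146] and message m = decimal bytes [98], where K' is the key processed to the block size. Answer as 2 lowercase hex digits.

Key decimal bytes [112, 164, 146] = 70 a4 92 is 3 bytes ≤ B = 4; zero-pad to 4 bytes: K' = 70 a4 92 00.
K' ⊕ ipad = 46 92 a4 36.
Inner input = 46 92 a4 36 ∥ 62.
Inner hash: XOR 46⊕92⊕a4⊕36⊕62 = 24.

24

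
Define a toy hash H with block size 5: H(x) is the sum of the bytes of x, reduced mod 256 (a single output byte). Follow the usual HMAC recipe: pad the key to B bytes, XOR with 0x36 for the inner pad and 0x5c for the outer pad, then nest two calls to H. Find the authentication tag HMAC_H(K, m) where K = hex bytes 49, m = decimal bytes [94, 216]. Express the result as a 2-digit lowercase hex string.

12

Key hex bytes 49 is 1 byte ≤ B = 5; zero-pad to 5 bytes: K' = 49 00 00 00 00.
K' ⊕ ipad = 7f 36 36 36 36.  K' ⊕ opad = 15 5c 5c 5c 5c.
Inner input = (K'⊕ipad) ∥ m = 7f 36 36 36 36 ∥ 5e d8.
Inner hash: sum = 127+54+54+54+54+94+216 = 653; mod 256 = 141 → 8d.
Outer input = (K'⊕opad) ∥ inner = 15 5c 5c 5c 5c ∥ 8d.
Outer hash (tag): sum = 21+92+92+92+92+141 = 530; mod 256 = 18 → 12.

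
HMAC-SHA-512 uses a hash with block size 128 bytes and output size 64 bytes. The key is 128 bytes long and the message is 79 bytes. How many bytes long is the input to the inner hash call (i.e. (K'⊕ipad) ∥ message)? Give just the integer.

Key is 128 ≤ 128 bytes, zero-padded: |K'| = 128.
Inner input = (K'⊕ipad) ∥ m → 128 + 79 = 207 bytes.

207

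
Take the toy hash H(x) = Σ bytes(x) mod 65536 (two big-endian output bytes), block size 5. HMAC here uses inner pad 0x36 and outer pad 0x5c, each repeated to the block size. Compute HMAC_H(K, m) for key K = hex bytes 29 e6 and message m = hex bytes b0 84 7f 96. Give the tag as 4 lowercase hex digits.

Key hex bytes 29 e6 is 2 bytes ≤ B = 5; zero-pad to 5 bytes: K' = 29 e6 00 00 00.
K' ⊕ ipad = 1f d0 36 36 36.  K' ⊕ opad = 75 ba 5c 5c 5c.
Inner input = (K'⊕ipad) ∥ m = 1f d0 36 36 36 ∥ b0 84 7f 96.
Inner hash: sum = 31+208+54+54+54+176+132+127+150 = 986 → 03 da.
Outer input = (K'⊕opad) ∥ inner = 75 ba 5c 5c 5c ∥ 03 da.
Outer hash (tag): sum = 117+186+92+92+92+3+218 = 800 → 03 20.

0320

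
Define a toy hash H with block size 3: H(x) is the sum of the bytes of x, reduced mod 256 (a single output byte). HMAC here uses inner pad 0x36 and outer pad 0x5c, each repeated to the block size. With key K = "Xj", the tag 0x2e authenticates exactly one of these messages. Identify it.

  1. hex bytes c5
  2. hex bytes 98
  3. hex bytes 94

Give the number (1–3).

2

Key "Xj" = 58 6a is 2 bytes ≤ B = 3; zero-pad to 3 bytes: K' = 58 6a 00.
K' ⊕ ipad = 6e 5c 36; K' ⊕ opad = 04 36 5c.
m1: inner = H(6e 5c 36 c5) = c5; tag = H(04 36 5c c5) = 5b
m2: inner = H(6e 5c 36 98) = 98; tag = H(04 36 5c 98) = 2e ← matches
m3: inner = H(6e 5c 36 94) = 94; tag = H(04 36 5c 94) = 2a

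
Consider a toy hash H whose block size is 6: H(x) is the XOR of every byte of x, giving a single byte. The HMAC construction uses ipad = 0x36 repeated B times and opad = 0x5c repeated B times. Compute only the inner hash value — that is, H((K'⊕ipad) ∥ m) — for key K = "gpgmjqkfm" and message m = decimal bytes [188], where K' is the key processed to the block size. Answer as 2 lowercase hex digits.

Key "gpgmjqkfm" = 67 70 67 6d 6a 71 6b 66 6d is 9 bytes > B = 6, so hash it first: H(key) = 66, then zero-pad to 6 bytes: K' = 66 00 00 00 00 00.
K' ⊕ ipad = 50 36 36 36 36 36.
Inner input = 50 36 36 36 36 36 ∥ bc.
Inner hash: XOR 50⊕36⊕36⊕36⊕36⊕36⊕bc = da.

da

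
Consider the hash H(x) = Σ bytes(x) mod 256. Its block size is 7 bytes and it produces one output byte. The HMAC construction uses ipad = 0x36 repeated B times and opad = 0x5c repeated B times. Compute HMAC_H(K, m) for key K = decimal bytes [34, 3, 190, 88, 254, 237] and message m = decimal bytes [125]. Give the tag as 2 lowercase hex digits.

07

Key decimal bytes [34, 3, 190, 88, 254, 237] = 22 03 be 58 fe ed is 6 bytes ≤ B = 7; zero-pad to 7 bytes: K' = 22 03 be 58 fe ed 00.
K' ⊕ ipad = 14 35 88 6e c8 db 36.  K' ⊕ opad = 7e 5f e2 04 a2 b1 5c.
Inner input = (K'⊕ipad) ∥ m = 14 35 88 6e c8 db 36 ∥ 7d.
Inner hash: sum = 20+53+136+110+200+219+54+125 = 917; mod 256 = 149 → 95.
Outer input = (K'⊕opad) ∥ inner = 7e 5f e2 04 a2 b1 5c ∥ 95.
Outer hash (tag): sum = 126+95+226+4+162+177+92+149 = 1031; mod 256 = 7 → 07.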